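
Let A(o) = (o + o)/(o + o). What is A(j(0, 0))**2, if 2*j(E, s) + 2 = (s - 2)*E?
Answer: 1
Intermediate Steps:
j(E, s) = -1 + E*(-2 + s)/2 (j(E, s) = -1 + ((s - 2)*E)/2 = -1 + ((-2 + s)*E)/2 = -1 + (E*(-2 + s))/2 = -1 + E*(-2 + s)/2)
A(o) = 1 (A(o) = (2*o)/((2*o)) = (2*o)*(1/(2*o)) = 1)
A(j(0, 0))**2 = 1**2 = 1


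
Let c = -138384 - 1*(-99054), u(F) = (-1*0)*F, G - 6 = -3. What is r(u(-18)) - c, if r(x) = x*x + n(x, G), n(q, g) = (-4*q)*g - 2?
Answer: 39328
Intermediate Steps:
G = 3 (G = 6 - 3 = 3)
u(F) = 0 (u(F) = 0*F = 0)
n(q, g) = -2 - 4*g*q (n(q, g) = -4*g*q - 2 = -2 - 4*g*q)
r(x) = -2 + x² - 12*x (r(x) = x*x + (-2 - 4*3*x) = x² + (-2 - 12*x) = -2 + x² - 12*x)
c = -39330 (c = -138384 + 99054 = -39330)
r(u(-18)) - c = (-2 + 0² - 12*0) - 1*(-39330) = (-2 + 0 + 0) + 39330 = -2 + 39330 = 39328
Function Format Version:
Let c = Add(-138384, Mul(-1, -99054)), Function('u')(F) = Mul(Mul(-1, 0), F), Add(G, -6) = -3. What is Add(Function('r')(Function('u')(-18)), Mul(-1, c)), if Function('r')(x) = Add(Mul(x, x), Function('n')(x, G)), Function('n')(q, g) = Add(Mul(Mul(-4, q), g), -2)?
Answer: 39328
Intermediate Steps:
G = 3 (G = Add(6, -3) = 3)
Function('u')(F) = 0 (Function('u')(F) = Mul(0, F) = 0)
Function('n')(q, g) = Add(-2, Mul(-4, g, q)) (Function('n')(q, g) = Add(Mul(-4, g, q), -2) = Add(-2, Mul(-4, g, q)))
Function('r')(x) = Add(-2, Pow(x, 2), Mul(-12, x)) (Function('r')(x) = Add(Mul(x, x), Add(-2, Mul(-4, 3, x))) = Add(Pow(x, 2), Add(-2, Mul(-12, x))) = Add(-2, Pow(x, 2), Mul(-12, x)))
c = -39330 (c = Add(-138384, 99054) = -39330)
Add(Function('r')(Function('u')(-18)), Mul(-1, c)) = Add(Add(-2, Pow(0, 2), Mul(-12, 0)), Mul(-1, -39330)) = Add(Add(-2, 0, 0), 39330) = Add(-2, 39330) = 39328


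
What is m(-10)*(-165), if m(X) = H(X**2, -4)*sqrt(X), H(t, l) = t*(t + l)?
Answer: -1584000*I*sqrt(10) ≈ -5.009e+6*I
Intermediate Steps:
H(t, l) = t*(l + t)
m(X) = X**(5/2)*(-4 + X**2) (m(X) = (X**2*(-4 + X**2))*sqrt(X) = X**(5/2)*(-4 + X**2))
m(-10)*(-165) = ((-10)**(5/2)*(-4 + (-10)**2))*(-165) = ((100*I*sqrt(10))*(-4 + 100))*(-165) = ((100*I*sqrt(10))*96)*(-165) = (9600*I*sqrt(10))*(-165) = -1584000*I*sqrt(10)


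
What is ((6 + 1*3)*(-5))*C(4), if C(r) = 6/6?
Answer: -45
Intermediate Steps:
C(r) = 1 (C(r) = 6*(⅙) = 1)
((6 + 1*3)*(-5))*C(4) = ((6 + 1*3)*(-5))*1 = ((6 + 3)*(-5))*1 = (9*(-5))*1 = -45*1 = -45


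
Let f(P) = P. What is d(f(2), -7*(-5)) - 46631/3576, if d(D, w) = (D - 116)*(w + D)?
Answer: -15130199/3576 ≈ -4231.0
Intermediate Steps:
d(D, w) = (-116 + D)*(D + w)
d(f(2), -7*(-5)) - 46631/3576 = (2**2 - 116*2 - (-812)*(-5) + 2*(-7*(-5))) - 46631/3576 = (4 - 232 - 116*35 + 2*35) - 46631/3576 = (4 - 232 - 4060 + 70) - 1*46631/3576 = -4218 - 46631/3576 = -15130199/3576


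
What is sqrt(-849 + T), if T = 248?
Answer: I*sqrt(601) ≈ 24.515*I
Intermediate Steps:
sqrt(-849 + T) = sqrt(-849 + 248) = sqrt(-601) = I*sqrt(601)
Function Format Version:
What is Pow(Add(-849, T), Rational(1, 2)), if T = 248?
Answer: Mul(I, Pow(601, Rational(1, 2))) ≈ Mul(24.515, I)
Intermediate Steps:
Pow(Add(-849, T), Rational(1, 2)) = Pow(Add(-849, 248), Rational(1, 2)) = Pow(-601, Rational(1, 2)) = Mul(I, Pow(601, Rational(1, 2)))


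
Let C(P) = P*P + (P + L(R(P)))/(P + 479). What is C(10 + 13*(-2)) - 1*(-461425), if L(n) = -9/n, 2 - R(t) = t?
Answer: 427516573/926 ≈ 4.6168e+5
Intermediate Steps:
R(t) = 2 - t
C(P) = P² + (P - 9/(2 - P))/(479 + P) (C(P) = P*P + (P - 9/(2 - P))/(P + 479) = P² + (P - 9/(2 - P))/(479 + P))
C(10 + 13*(-2)) - 1*(-461425) = (9 + (10 + 13*(-2))*(-2 + (10 + 13*(-2)))*(1 + (10 + 13*(-2))² + 479*(10 + 13*(-2))))/((-2 + (10 + 13*(-2)))*(479 + (10 + 13*(-2)))) - 1*(-461425) = (9 + (10 - 26)*(-2 + (10 - 26))*(1 + (10 - 26)² + 479*(10 - 26)))/((-2 + (10 - 26))*(479 + (10 - 26))) + 461425 = (9 - 16*(-2 - 16)*(1 + (-16)² + 479*(-16)))/((-2 - 16)*(479 - 16)) + 461425 = (9 - 16*(-18)*(1 + 256 - 7664))/(-18*463) + 461425 = -1/18*1/463*(9 - 16*(-18)*(-7407)) + 461425 = -1/18*1/463*(9 - 2133216) + 461425 = -1/18*1/463*(-2133207) + 461425 = 237023/926 + 461425 = 427516573/926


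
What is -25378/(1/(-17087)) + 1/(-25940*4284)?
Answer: 48188415504166559/111126960 ≈ 4.3363e+8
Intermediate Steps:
-25378/(1/(-17087)) + 1/(-25940*4284) = -25378/(-1/17087) - 1/25940*1/4284 = -25378*(-17087) - 1/111126960 = 433633886 - 1/111126960 = 48188415504166559/111126960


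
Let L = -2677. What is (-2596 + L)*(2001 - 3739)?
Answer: 9164474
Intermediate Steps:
(-2596 + L)*(2001 - 3739) = (-2596 - 2677)*(2001 - 3739) = -5273*(-1738) = 9164474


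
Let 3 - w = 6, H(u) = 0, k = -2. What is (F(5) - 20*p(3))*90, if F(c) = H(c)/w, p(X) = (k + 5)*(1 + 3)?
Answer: -21600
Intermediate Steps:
w = -3 (w = 3 - 1*6 = 3 - 6 = -3)
p(X) = 12 (p(X) = (-2 + 5)*(1 + 3) = 3*4 = 12)
F(c) = 0 (F(c) = 0/(-3) = 0*(-⅓) = 0)
(F(5) - 20*p(3))*90 = (0 - 20*12)*90 = (0 - 240)*90 = -240*90 = -21600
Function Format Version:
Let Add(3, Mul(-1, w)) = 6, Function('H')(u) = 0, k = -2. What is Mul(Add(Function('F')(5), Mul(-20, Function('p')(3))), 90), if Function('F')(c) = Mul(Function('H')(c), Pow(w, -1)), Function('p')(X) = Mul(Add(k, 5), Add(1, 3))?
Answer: -21600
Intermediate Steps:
w = -3 (w = Add(3, Mul(-1, 6)) = Add(3, -6) = -3)
Function('p')(X) = 12 (Function('p')(X) = Mul(Add(-2, 5), Add(1, 3)) = Mul(3, 4) = 12)
Function('F')(c) = 0 (Function('F')(c) = Mul(0, Pow(-3, -1)) = Mul(0, Rational(-1, 3)) = 0)
Mul(Add(Function('F')(5), Mul(-20, Function('p')(3))), 90) = Mul(Add(0, Mul(-20, 12)), 90) = Mul(Add(0, -240), 90) = Mul(-240, 90) = -21600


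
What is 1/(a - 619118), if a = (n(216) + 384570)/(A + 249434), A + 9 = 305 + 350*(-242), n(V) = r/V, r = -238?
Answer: -17823240/11034647168879 ≈ -1.6152e-6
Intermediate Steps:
n(V) = -238/V
A = -84404 (A = -9 + (305 + 350*(-242)) = -9 + (305 - 84700) = -9 - 84395 = -84404)
a = 41533441/17823240 (a = (-238/216 + 384570)/(-84404 + 249434) = (-238*1/216 + 384570)/165030 = (-119/108 + 384570)*(1/165030) = (41533441/108)*(1/165030) = 41533441/17823240 ≈ 2.3303)
1/(a - 619118) = 1/(41533441/17823240 - 619118) = 1/(-11034647168879/17823240) = -17823240/11034647168879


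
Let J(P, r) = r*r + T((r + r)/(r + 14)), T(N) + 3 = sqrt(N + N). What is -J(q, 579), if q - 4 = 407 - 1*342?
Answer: -335238 - 2*sqrt(343347)/593 ≈ -3.3524e+5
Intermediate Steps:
q = 69 (q = 4 + (407 - 1*342) = 4 + (407 - 342) = 4 + 65 = 69)
T(N) = -3 + sqrt(2)*sqrt(N) (T(N) = -3 + sqrt(N + N) = -3 + sqrt(2*N) = -3 + sqrt(2)*sqrt(N))
J(P, r) = -3 + r**2 + 2*sqrt(r/(14 + r)) (J(P, r) = r*r + (-3 + sqrt(2)*sqrt((r + r)/(r + 14))) = r**2 + (-3 + sqrt(2)*sqrt((2*r)/(14 + r))) = r**2 + (-3 + sqrt(2)*sqrt(2*r/(14 + r))) = r**2 + (-3 + sqrt(2)*(sqrt(2)*sqrt(r/(14 + r)))) = r**2 + (-3 + 2*sqrt(r/(14 + r))) = -3 + r**2 + 2*sqrt(r/(14 + r)))
-J(q, 579) = -(-3 + 579**2 + 2*sqrt(579/(14 + 579))) = -(-3 + 335241 + 2*sqrt(579/593)) = -(-3 + 335241 + 2*(sqrt(343347)/593)) = -(-3 + 335241 + 2*sqrt(343347)/593) = -(335238 + 2*sqrt(343347)/593) = -335238 - 2*sqrt(343347)/593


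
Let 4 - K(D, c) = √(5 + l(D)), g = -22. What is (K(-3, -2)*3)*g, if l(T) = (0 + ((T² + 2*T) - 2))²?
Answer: -264 + 66*√6 ≈ -102.33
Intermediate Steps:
l(T) = (-2 + T² + 2*T)² (l(T) = (0 + (-2 + T² + 2*T))² = (-2 + T² + 2*T)²)
K(D, c) = 4 - √(5 + (-2 + D² + 2*D)²)
(K(-3, -2)*3)*g = ((4 - √(5 + (-2 + (-3)² + 2*(-3))²))*3)*(-22) = ((4 - √(5 + (-2 + 9 - 6)²))*3)*(-22) = ((4 - √(5 + 1²))*3)*(-22) = ((4 - √(5 + 1))*3)*(-22) = ((4 - √6)*3)*(-22) = (12 - 3*√6)*(-22) = -264 + 66*√6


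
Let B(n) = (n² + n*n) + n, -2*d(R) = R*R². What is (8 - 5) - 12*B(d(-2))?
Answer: -429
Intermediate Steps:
d(R) = -R³/2 (d(R) = -R*R²/2 = -R³/2)
B(n) = n + 2*n² (B(n) = (n² + n²) + n = 2*n² + n = n + 2*n²)
(8 - 5) - 12*B(d(-2)) = (8 - 5) - 12*(-½*(-2)³)*(1 + 2*(-½*(-2)³)) = 3 - 12*(-½*(-8))*(1 + 2*(-½*(-8))) = 3 - 48*(1 + 2*4) = 3 - 48*(1 + 8) = 3 - 48*9 = 3 - 12*36 = 3 - 432 = -429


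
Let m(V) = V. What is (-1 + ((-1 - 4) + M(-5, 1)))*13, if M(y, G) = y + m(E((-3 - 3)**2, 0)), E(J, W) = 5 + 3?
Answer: -39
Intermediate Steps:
E(J, W) = 8
M(y, G) = 8 + y (M(y, G) = y + 8 = 8 + y)
(-1 + ((-1 - 4) + M(-5, 1)))*13 = (-1 + ((-1 - 4) + (8 - 5)))*13 = (-1 + (-5 + 3))*13 = (-1 - 2)*13 = -3*13 = -39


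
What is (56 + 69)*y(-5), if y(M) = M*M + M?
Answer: 2500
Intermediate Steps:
y(M) = M + M² (y(M) = M² + M = M + M²)
(56 + 69)*y(-5) = (56 + 69)*(-5*(1 - 5)) = 125*(-5*(-4)) = 125*20 = 2500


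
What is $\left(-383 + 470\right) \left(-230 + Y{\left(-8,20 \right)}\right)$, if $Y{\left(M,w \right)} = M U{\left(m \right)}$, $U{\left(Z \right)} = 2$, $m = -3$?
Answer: $-21402$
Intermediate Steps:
$Y{\left(M,w \right)} = 2 M$ ($Y{\left(M,w \right)} = M 2 = 2 M$)
$\left(-383 + 470\right) \left(-230 + Y{\left(-8,20 \right)}\right) = \left(-383 + 470\right) \left(-230 + 2 \left(-8\right)\right) = 87 \left(-230 - 16\right) = 87 \left(-246\right) = -21402$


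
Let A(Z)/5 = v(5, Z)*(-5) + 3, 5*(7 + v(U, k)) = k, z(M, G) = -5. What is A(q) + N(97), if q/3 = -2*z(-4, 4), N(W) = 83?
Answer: 123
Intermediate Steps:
v(U, k) = -7 + k/5
q = 30 (q = 3*(-2*(-5)) = 3*10 = 30)
A(Z) = 190 - 5*Z (A(Z) = 5*((-7 + Z/5)*(-5) + 3) = 5*((35 - Z) + 3) = 5*(38 - Z) = 190 - 5*Z)
A(q) + N(97) = (190 - 5*30) + 83 = (190 - 150) + 83 = 40 + 83 = 123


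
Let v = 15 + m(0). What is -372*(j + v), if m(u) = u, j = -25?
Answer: 3720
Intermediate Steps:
v = 15 (v = 15 + 0 = 15)
-372*(j + v) = -372*(-25 + 15) = -372*(-10) = 3720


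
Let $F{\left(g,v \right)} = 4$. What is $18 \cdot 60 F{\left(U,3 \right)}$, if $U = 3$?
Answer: $4320$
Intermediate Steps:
$18 \cdot 60 F{\left(U,3 \right)} = 18 \cdot 60 \cdot 4 = 18 \cdot 240 = 4320$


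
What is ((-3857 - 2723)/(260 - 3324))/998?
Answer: 1645/764468 ≈ 0.0021518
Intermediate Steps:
((-3857 - 2723)/(260 - 3324))/998 = -6580/(-3064)*(1/998) = -6580*(-1/3064)*(1/998) = (1645/766)*(1/998) = 1645/764468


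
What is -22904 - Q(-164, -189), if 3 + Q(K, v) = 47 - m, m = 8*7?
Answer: -22892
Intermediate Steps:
m = 56
Q(K, v) = -12 (Q(K, v) = -3 + (47 - 1*56) = -3 + (47 - 56) = -3 - 9 = -12)
-22904 - Q(-164, -189) = -22904 - 1*(-12) = -22904 + 12 = -22892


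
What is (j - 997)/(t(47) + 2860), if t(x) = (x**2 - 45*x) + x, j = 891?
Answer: -106/3001 ≈ -0.035322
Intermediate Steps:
t(x) = x**2 - 44*x
(j - 997)/(t(47) + 2860) = (891 - 997)/(47*(-44 + 47) + 2860) = -106/(47*3 + 2860) = -106/(141 + 2860) = -106/3001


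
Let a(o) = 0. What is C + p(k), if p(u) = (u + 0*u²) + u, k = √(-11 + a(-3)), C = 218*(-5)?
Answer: -1090 + 2*I*√11 ≈ -1090.0 + 6.6332*I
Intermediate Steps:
C = -1090
k = I*√11 (k = √(-11 + 0) = √(-11) = I*√11 ≈ 3.3166*I)
p(u) = 2*u (p(u) = (u + 0) + u = u + u = 2*u)
C + p(k) = -1090 + 2*(I*√11) = -1090 + 2*I*√11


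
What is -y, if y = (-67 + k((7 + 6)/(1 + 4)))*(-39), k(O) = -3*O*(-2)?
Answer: -10023/5 ≈ -2004.6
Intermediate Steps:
k(O) = 6*O
y = 10023/5 (y = (-67 + 6*((7 + 6)/(1 + 4)))*(-39) = (-67 + 6*(13/5))*(-39) = (-67 + 78/5)*(-39) = -257/5*(-39) = 10023/5 ≈ 2004.6)
-y = -1*10023/5 = -10023/5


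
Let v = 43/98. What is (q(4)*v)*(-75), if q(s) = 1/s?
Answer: -3225/392 ≈ -8.2270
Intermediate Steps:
q(s) = 1/s
v = 43/98 (v = 43*(1/98) = 43/98 ≈ 0.43878)
(q(4)*v)*(-75) = ((43/98)/4)*(-75) = ((1/4)*(43/98))*(-75) = (43/392)*(-75) = -3225/392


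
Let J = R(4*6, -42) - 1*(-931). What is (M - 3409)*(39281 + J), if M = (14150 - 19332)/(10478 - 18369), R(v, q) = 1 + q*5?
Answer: -1075890165711/7891 ≈ -1.3634e+8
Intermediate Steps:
R(v, q) = 1 + 5*q
M = 5182/7891 (M = -5182/(-7891) = -5182*(-1/7891) = 5182/7891 ≈ 0.65670)
J = 722 (J = (1 + 5*(-42)) - 1*(-931) = (1 - 210) + 931 = -209 + 931 = 722)
(M - 3409)*(39281 + J) = (5182/7891 - 3409)*(39281 + 722) = -26895237/7891*40003 = -1075890165711/7891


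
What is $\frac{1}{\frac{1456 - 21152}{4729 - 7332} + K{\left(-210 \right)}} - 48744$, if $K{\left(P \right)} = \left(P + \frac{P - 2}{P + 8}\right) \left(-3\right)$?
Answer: $- \frac{8130032554505}{166790432} \approx -48744.0$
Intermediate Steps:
$K{\left(P \right)} = - 3 P - \frac{3 \left(-2 + P\right)}{8 + P}$ ($K{\left(P \right)} = \left(P + \frac{-2 + P}{8 + P}\right) \left(-3\right) = - 3 P - \frac{3 \left(-2 + P\right)}{8 + P}$)
$\frac{1}{\frac{1456 - 21152}{4729 - 7332} + K{\left(-210 \right)}} - 48744 = \frac{1}{\frac{1456 - 21152}{4729 - 7332} + \frac{3 \left(2 - \left(-210\right)^{2} - -1890\right)}{8 - 210}} - 48744 = \frac{1}{- \frac{19696}{-2603} + \frac{3 \left(2 - 44100 + 1890\right)}{-202}} - 48744 = \frac{1}{\left(-19696\right) \left(- \frac{1}{2603}\right) + 3 \left(- \frac{1}{202}\right) \left(2 - 44100 + 1890\right)} - 48744 = \frac{1}{\frac{19696}{2603} + 3 \left(- \frac{1}{202}\right) \left(-42208\right)} - 48744 = \frac{1}{\frac{19696}{2603} + \frac{63312}{101}} - 48744 = \frac{1}{\frac{166790432}{262903}} - 48744 = \frac{262903}{166790432} - 48744 = - \frac{8130032554505}{166790432}$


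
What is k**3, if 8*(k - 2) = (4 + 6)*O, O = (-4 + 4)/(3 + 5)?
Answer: 8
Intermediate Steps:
O = 0 (O = 0/8 = 0*(1/8) = 0)
k = 2 (k = 2 + ((4 + 6)*0)/8 = 2 + (10*0)/8 = 2 + (1/8)*0 = 2 + 0 = 2)
k**3 = 2**3 = 8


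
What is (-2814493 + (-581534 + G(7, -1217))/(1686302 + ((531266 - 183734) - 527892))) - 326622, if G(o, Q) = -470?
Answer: -2365168793667/752971 ≈ -3.1411e+6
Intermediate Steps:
(-2814493 + (-581534 + G(7, -1217))/(1686302 + ((531266 - 183734) - 527892))) - 326622 = (-2814493 + (-581534 - 470)/(1686302 + ((531266 - 183734) - 527892))) - 326622 = (-2814493 - 582004/(1686302 + (347532 - 527892))) - 326622 = (-2814493 - 582004/(1686302 - 180360)) - 326622 = (-2814493 - 582004/1505942) - 326622 = (-2814493 - 582004*1/1505942) - 326622 = (-2814493 - 291002/752971) - 326622 = -2119231899705/752971 - 326622 = -2365168793667/752971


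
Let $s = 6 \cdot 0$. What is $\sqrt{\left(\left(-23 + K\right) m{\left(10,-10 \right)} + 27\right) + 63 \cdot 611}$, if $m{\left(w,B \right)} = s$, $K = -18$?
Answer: $6 \sqrt{1070} \approx 196.27$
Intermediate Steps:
$s = 0$
$m{\left(w,B \right)} = 0$
$\sqrt{\left(\left(-23 + K\right) m{\left(10,-10 \right)} + 27\right) + 63 \cdot 611} = \sqrt{\left(\left(-23 - 18\right) 0 + 27\right) + 63 \cdot 611} = \sqrt{\left(\left(-41\right) 0 + 27\right) + 38493} = \sqrt{\left(0 + 27\right) + 38493} = \sqrt{27 + 38493} = \sqrt{38520} = 6 \sqrt{1070}$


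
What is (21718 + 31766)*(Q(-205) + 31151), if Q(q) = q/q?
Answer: 1666133568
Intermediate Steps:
Q(q) = 1
(21718 + 31766)*(Q(-205) + 31151) = (21718 + 31766)*(1 + 31151) = 53484*31152 = 1666133568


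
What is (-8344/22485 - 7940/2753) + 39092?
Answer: 2419640403928/61901205 ≈ 39089.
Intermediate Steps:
(-8344/22485 - 7940/2753) + 39092 = -201501932/61901205 + 39092 = 2419640403928/61901205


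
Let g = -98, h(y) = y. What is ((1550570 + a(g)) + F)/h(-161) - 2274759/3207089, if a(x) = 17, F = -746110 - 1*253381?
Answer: -252540022249/73763047 ≈ -3423.7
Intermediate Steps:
F = -999491 (F = -746110 - 253381 = -999491)
((1550570 + a(g)) + F)/h(-161) - 2274759/3207089 = ((1550570 + 17) - 999491)/(-161) - 2274759/3207089 = (1550587 - 999491)*(-1/161) - 2274759*1/3207089 = 551096*(-1/161) - 2274759/3207089 = -78728/23 - 2274759/3207089 = -252540022249/73763047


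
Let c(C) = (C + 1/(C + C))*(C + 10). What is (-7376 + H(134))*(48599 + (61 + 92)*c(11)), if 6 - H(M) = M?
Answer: -6940963624/11 ≈ -6.3100e+8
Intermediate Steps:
H(M) = 6 - M
c(C) = (10 + C)*(C + 1/(2*C)) (c(C) = (C + 1/(2*C))*(10 + C) = (10 + C)*(C + 1/(2*C)))
(-7376 + H(134))*(48599 + (61 + 92)*c(11)) = (-7376 + (6 - 1*134))*(48599 + (61 + 92)*(½ + 11² + 5/11 + 10*11)) = (-7376 + (6 - 134))*(48599 + 153*(½ + 121 + 5*(1/11) + 110)) = (-7376 - 128)*(48599 + 153*(½ + 121 + 5/11 + 110)) = -7504*(48599 + 153*(5103/22)) = -7504*(48599 + 780759/22) = -7504*1849937/22 = -6940963624/11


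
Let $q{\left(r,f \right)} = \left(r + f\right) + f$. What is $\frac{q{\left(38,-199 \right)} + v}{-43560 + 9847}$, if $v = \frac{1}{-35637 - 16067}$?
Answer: $\frac{18613441}{1743096952} \approx 0.010678$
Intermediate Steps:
$q{\left(r,f \right)} = r + 2 f$ ($q{\left(r,f \right)} = \left(f + r\right) + f = r + 2 f$)
$v = - \frac{1}{51704}$ ($v = \frac{1}{-51704} = - \frac{1}{51704} \approx -1.9341 \cdot 10^{-5}$)
$\frac{q{\left(38,-199 \right)} + v}{-43560 + 9847} = \frac{\left(38 + 2 \left(-199\right)\right) - \frac{1}{51704}}{-43560 + 9847} = \frac{\left(38 - 398\right) - \frac{1}{51704}}{-33713} = \left(-360 - \frac{1}{51704}\right) \left(- \frac{1}{33713}\right) = \left(- \frac{18613441}{51704}\right) \left(- \frac{1}{33713}\right) = \frac{18613441}{1743096952}$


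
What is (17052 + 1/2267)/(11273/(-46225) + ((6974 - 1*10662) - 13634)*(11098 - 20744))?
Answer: 1786914509125/17509499459549009 ≈ 0.00010205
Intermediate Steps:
(17052 + 1/2267)/(11273/(-46225) + ((6974 - 1*10662) - 13634)*(11098 - 20744)) = (17052 + 1/2267)/(11273*(-1/46225) + ((6974 - 10662) - 13634)*(-9646)) = 38656885/(2267*(-11273/46225 + (-3688 - 13634)*(-9646))) = 38656885/(2267*(-11273/46225 - 17322*(-9646))) = 38656885/(2267*(-11273/46225 + 167088012)) = 38656885/(2267*(7723643343427/46225)) = (38656885/2267)*(46225/7723643343427) = 1786914509125/17509499459549009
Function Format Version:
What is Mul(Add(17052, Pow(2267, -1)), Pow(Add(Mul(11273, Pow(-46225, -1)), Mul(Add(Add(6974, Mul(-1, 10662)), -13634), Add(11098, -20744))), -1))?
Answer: Rational(1786914509125, 17509499459549009) ≈ 0.00010205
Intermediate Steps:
Mul(Add(17052, Pow(2267, -1)), Pow(Add(Mul(11273, Pow(-46225, -1)), Mul(Add(Add(6974, Mul(-1, 10662)), -13634), Add(11098, -20744))), -1)) = Mul(Add(17052, Rational(1, 2267)), Pow(Add(Mul(11273, Rational(-1, 46225)), Mul(Add(Add(6974, -10662), -13634), -9646)), -1)) = Mul(Rational(38656885, 2267), Pow(Add(Rational(-11273, 46225), Mul(Add(-3688, -13634), -9646)), -1)) = Mul(Rational(38656885, 2267), Pow(Add(Rational(-11273, 46225), Mul(-17322, -9646)), -1)) = Mul(Rational(38656885, 2267), Pow(Add(Rational(-11273, 46225), 167088012), -1)) = Mul(Rational(38656885, 2267), Pow(Rational(7723643343427, 46225), -1)) = Mul(Rational(38656885, 2267), Rational(46225, 7723643343427)) = Rational(1786914509125, 17509499459549009)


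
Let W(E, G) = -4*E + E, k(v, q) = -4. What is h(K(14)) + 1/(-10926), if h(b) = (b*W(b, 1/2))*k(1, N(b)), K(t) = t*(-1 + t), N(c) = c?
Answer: 4342953887/10926 ≈ 3.9749e+5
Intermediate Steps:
W(E, G) = -3*E
h(b) = 12*b² (h(b) = (b*(-3*b))*(-4) = -3*b²*(-4) = 12*b²)
h(K(14)) + 1/(-10926) = 12*(14*(-1 + 14))² + 1/(-10926) = 12*(14*13)² - 1/10926 = 12*182² - 1/10926 = 12*33124 - 1/10926 = 397488 - 1/10926 = 4342953887/10926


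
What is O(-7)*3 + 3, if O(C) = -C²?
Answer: -144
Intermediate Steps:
O(-7)*3 + 3 = -1*(-7)²*3 + 3 = -1*49*3 + 3 = -49*3 + 3 = -147 + 3 = -144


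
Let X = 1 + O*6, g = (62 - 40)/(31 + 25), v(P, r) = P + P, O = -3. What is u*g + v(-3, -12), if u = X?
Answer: -355/28 ≈ -12.679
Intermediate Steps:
v(P, r) = 2*P
g = 11/28 (g = 22/56 = 22*(1/56) = 11/28 ≈ 0.39286)
X = -17 (X = 1 - 3*6 = 1 - 18 = -17)
u = -17
u*g + v(-3, -12) = -17*11/28 + 2*(-3) = -187/28 - 6 = -355/28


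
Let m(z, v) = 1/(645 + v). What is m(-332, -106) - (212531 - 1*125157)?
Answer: -47094585/539 ≈ -87374.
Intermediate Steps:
m(-332, -106) - (212531 - 1*125157) = 1/(645 - 106) - (212531 - 1*125157) = 1/539 - (212531 - 125157) = 1/539 - 1*87374 = 1/539 - 87374 = -47094585/539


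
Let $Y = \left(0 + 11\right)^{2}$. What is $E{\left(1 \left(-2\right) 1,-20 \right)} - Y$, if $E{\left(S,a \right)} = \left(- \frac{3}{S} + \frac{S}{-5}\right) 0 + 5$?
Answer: $-116$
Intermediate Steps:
$E{\left(S,a \right)} = 5$ ($E{\left(S,a \right)} = \left(- \frac{3}{S} + S \left(- \frac{1}{5}\right)\right) 0 + 5 = \left(- \frac{3}{S} - \frac{S}{5}\right) 0 + 5 = 0 + 5 = 5$)
$Y = 121$ ($Y = 11^{2} = 121$)
$E{\left(1 \left(-2\right) 1,-20 \right)} - Y = 5 - 121 = -116$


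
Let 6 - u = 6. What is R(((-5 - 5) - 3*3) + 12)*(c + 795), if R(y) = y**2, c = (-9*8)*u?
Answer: 38955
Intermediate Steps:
u = 0 (u = 6 - 1*6 = 6 - 6 = 0)
c = 0 (c = -9*8*0 = -72*0 = 0)
R(((-5 - 5) - 3*3) + 12)*(c + 795) = (((-5 - 5) - 3*3) + 12)**2*(0 + 795) = ((-10 - 9) + 12)**2*795 = (-19 + 12)**2*795 = (-7)**2*795 = 49*795 = 38955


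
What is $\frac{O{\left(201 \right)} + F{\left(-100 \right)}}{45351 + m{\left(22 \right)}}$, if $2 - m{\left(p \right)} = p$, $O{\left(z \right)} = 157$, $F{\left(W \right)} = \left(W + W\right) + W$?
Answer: $- \frac{1}{317} \approx -0.0031546$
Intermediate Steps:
$F{\left(W \right)} = 3 W$ ($F{\left(W \right)} = 2 W + W = 3 W$)
$m{\left(p \right)} = 2 - p$
$\frac{O{\left(201 \right)} + F{\left(-100 \right)}}{45351 + m{\left(22 \right)}} = \frac{157 + 3 \left(-100\right)}{45351 + \left(2 - 22\right)} = \frac{157 - 300}{45351 + \left(2 - 22\right)} = - \frac{143}{45351 - 20} = - \frac{143}{45331} = \left(-143\right) \frac{1}{45331} = - \frac{1}{317}$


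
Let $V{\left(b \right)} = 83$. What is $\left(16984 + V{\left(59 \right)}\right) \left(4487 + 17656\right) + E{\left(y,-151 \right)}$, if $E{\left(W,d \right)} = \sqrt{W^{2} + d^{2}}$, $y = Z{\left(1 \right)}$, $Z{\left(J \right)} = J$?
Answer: $377914581 + \sqrt{22802} \approx 3.7791 \cdot 10^{8}$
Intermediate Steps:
$y = 1$
$\left(16984 + V{\left(59 \right)}\right) \left(4487 + 17656\right) + E{\left(y,-151 \right)} = \left(16984 + 83\right) \left(4487 + 17656\right) + \sqrt{1^{2} + \left(-151\right)^{2}} = 17067 \cdot 22143 + \sqrt{1 + 22801} = 377914581 + \sqrt{22802}$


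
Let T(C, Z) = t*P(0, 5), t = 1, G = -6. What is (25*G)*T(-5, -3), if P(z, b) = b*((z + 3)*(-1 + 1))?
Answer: 0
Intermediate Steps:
P(z, b) = 0 (P(z, b) = b*((3 + z)*0) = b*0 = 0)
T(C, Z) = 0 (T(C, Z) = 1*0 = 0)
(25*G)*T(-5, -3) = (25*(-6))*0 = -150*0 = 0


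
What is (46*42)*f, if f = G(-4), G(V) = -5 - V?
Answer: -1932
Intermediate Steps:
f = -1 (f = -5 - 1*(-4) = -5 + 4 = -1)
(46*42)*f = (46*42)*(-1) = 1932*(-1) = -1932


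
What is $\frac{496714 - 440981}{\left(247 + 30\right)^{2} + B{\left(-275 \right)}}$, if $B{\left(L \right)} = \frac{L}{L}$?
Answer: $\frac{55733}{76730} \approx 0.72635$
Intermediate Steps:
$B{\left(L \right)} = 1$
$\frac{496714 - 440981}{\left(247 + 30\right)^{2} + B{\left(-275 \right)}} = \frac{496714 - 440981}{\left(247 + 30\right)^{2} + 1} = \frac{55733}{277^{2} + 1} = \frac{55733}{76729 + 1} = \frac{55733}{76730}$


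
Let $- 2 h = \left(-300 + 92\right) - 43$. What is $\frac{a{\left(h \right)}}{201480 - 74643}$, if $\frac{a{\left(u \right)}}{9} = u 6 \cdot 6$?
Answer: $\frac{4518}{14093} \approx 0.32058$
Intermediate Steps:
$h = \frac{251}{2}$ ($h = - \frac{\left(-300 + 92\right) - 43}{2} = - \frac{-208 - 43}{2} = \left(- \frac{1}{2}\right) \left(-251\right) = \frac{251}{2} \approx 125.5$)
$a{\left(u \right)} = 324 u$ ($a{\left(u \right)} = 9 u 6 \cdot 6 = 9 \cdot 6 u 6 = 9 \cdot 36 u = 324 u$)
$\frac{a{\left(h \right)}}{201480 - 74643} = \frac{324 \cdot \frac{251}{2}}{201480 - 74643} = \frac{40662}{201480 - 74643} = \frac{40662}{126837} = 40662 \cdot \frac{1}{126837} = \frac{4518}{14093}$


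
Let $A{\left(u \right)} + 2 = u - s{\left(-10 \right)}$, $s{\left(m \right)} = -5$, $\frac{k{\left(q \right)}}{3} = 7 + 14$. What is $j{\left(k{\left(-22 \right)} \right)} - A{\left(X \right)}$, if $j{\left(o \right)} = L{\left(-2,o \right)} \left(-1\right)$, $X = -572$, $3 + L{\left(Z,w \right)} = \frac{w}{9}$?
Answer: $565$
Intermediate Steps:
$L{\left(Z,w \right)} = -3 + \frac{w}{9}$
$k{\left(q \right)} = 63$ ($k{\left(q \right)} = 3 \left(7 + 14\right) = 3 \cdot 21 = 63$)
$j{\left(o \right)} = 3 - \frac{o}{9}$ ($j{\left(o \right)} = \left(-3 + \frac{o}{9}\right) \left(-1\right) = 3 - \frac{o}{9}$)
$A{\left(u \right)} = 3 + u$ ($A{\left(u \right)} = -2 + \left(u - -5\right) = -2 + \left(u + 5\right) = -2 + \left(5 + u\right) = 3 + u$)
$j{\left(k{\left(-22 \right)} \right)} - A{\left(X \right)} = \left(3 - 7\right) - \left(3 - 572\right) = \left(3 - 7\right) - -569 = -4 + 569 = 565$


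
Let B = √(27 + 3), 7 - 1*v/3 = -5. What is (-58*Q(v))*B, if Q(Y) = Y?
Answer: -2088*√30 ≈ -11436.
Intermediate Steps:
v = 36 (v = 21 - 3*(-5) = 21 + 15 = 36)
B = √30 ≈ 5.4772
(-58*Q(v))*B = (-58*36)*√30 = -2088*√30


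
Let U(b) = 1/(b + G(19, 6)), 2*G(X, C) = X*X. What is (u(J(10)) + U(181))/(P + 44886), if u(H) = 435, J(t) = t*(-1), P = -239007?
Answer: -314507/140349483 ≈ -0.0022409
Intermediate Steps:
G(X, C) = X²/2 (G(X, C) = (X*X)/2 = X²/2)
J(t) = -t
U(b) = 1/(361/2 + b) (U(b) = 1/(b + (½)*19²) = 1/(b + (½)*361) = 1/(b + 361/2) = 1/(361/2 + b))
(u(J(10)) + U(181))/(P + 44886) = (435 + 2/(361 + 2*181))/(-239007 + 44886) = (435 + 2/(361 + 362))/(-194121) = (435 + 2/723)*(-1/194121) = (314507/723)*(-1/194121) = -314507/140349483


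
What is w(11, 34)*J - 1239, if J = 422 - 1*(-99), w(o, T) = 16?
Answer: 7097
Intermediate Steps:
J = 521 (J = 422 + 99 = 521)
w(11, 34)*J - 1239 = 16*521 - 1239 = 8336 - 1239 = 7097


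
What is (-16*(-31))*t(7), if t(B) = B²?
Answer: 24304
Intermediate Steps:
(-16*(-31))*t(7) = -16*(-31)*7² = 496*49 = 24304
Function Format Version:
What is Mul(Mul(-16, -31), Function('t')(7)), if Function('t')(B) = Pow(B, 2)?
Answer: 24304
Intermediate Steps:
Mul(Mul(-16, -31), Function('t')(7)) = Mul(Mul(-16, -31), Pow(7, 2)) = Mul(496, 49) = 24304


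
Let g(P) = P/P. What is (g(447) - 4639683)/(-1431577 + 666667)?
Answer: 2319841/382455 ≈ 6.0657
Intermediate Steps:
g(P) = 1
(g(447) - 4639683)/(-1431577 + 666667) = (1 - 4639683)/(-1431577 + 666667) = -4639682/(-764910) = -4639682*(-1/764910) = 2319841/382455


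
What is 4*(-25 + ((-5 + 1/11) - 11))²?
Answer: 810000/121 ≈ 6694.2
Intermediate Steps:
4*(-25 + ((-5 + 1/11) - 11))² = 4*(-25 + (-54/11 - 11))² = 4*(-25 - 175/11)² = 4*(-450/11)² = 4*(202500/121) = 810000/121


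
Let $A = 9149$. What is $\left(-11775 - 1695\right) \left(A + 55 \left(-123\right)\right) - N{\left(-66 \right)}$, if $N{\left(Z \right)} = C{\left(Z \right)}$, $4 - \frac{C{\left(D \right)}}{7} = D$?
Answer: $-32112970$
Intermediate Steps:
$C{\left(D \right)} = 28 - 7 D$
$N{\left(Z \right)} = 28 - 7 Z$
$\left(-11775 - 1695\right) \left(A + 55 \left(-123\right)\right) - N{\left(-66 \right)} = \left(-11775 - 1695\right) \left(9149 + 55 \left(-123\right)\right) - \left(28 - -462\right) = - 13470 \left(9149 - 6765\right) - \left(28 + 462\right) = \left(-13470\right) 2384 - 490 = -32112480 - 490 = -32112970$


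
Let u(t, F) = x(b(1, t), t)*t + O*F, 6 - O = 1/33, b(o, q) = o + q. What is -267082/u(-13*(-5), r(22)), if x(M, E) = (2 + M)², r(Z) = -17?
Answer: -8813706/9915131 ≈ -0.88892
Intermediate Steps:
O = 197/33 (O = 6 - 1/33 = 197/33 ≈ 5.9697)
u(t, F) = 197*F/33 + t*(3 + t)² (u(t, F) = (2 + (1 + t))²*t + 197*F/33 = (3 + t)²*t + 197*F/33 = t*(3 + t)² + 197*F/33 = 197*F/33 + t*(3 + t)²)
-267082/u(-13*(-5), r(22)) = -267082/((197/33)*(-17) + (-13*(-5))*(3 - 13*(-5))²) = -267082/(-3349/33 + 65*(3 + 65)²) = -267082/(-3349/33 + 65*68²) = -267082/(-3349/33 + 65*4624) = -267082/(-3349/33 + 300560) = -267082/9915131/33 = -267082*33/9915131 = -8813706/9915131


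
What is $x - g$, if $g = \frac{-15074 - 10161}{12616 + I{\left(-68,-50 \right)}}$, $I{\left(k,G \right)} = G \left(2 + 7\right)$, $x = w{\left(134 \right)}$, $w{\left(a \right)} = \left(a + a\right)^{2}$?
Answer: $\frac{124833717}{1738} \approx 71826.0$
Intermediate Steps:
$w{\left(a \right)} = 4 a^{2}$ ($w{\left(a \right)} = \left(2 a\right)^{2} = 4 a^{2}$)
$x = 71824$ ($x = 4 \cdot 134^{2} = 4 \cdot 17956 = 71824$)
$I{\left(k,G \right)} = 9 G$ ($I{\left(k,G \right)} = G 9 = 9 G$)
$g = - \frac{3605}{1738}$ ($g = \frac{-15074 - 10161}{12616 + 9 \left(-50\right)} = - \frac{25235}{12616 - 450} = - \frac{25235}{12166} = \left(-25235\right) \frac{1}{12166} = - \frac{3605}{1738} \approx -2.0742$)
$x - g = 71824 - - \frac{3605}{1738} = 71824 + \frac{3605}{1738} = \frac{124833717}{1738}$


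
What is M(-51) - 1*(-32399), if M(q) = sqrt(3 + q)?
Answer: 32399 + 4*I*sqrt(3) ≈ 32399.0 + 6.9282*I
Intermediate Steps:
M(-51) - 1*(-32399) = sqrt(3 - 51) - 1*(-32399) = sqrt(-48) + 32399 = 4*I*sqrt(3) + 32399 = 32399 + 4*I*sqrt(3)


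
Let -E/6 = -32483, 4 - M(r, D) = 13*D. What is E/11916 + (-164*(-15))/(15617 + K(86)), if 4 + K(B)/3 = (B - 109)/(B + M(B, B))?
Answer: 526114934027/31859429874 ≈ 16.514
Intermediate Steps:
M(r, D) = 4 - 13*D
E = 194898 (E = -6*(-32483) = 194898)
K(B) = -12 + 3*(-109 + B)/(4 - 12*B) (K(B) = -12 + 3*((B - 109)/(B + (4 - 13*B))) = -12 + 3*((-109 + B)/(4 - 12*B)) = -12 + 3*(-109 + B)/(4 - 12*B))
E/11916 + (-164*(-15))/(15617 + K(86)) = 194898/11916 + (-164*(-15))/(15617 + 3*(125 - 49*86)/(4*(-1 + 3*86))) = 194898*(1/11916) + 2460/(15617 + 3*(125 - 4214)/(4*(-1 + 258))) = 32483/1986 + 2460/(15617 + (¾)*(-4089)/257) = 32483/1986 + 2460/(15617 + (¾)*(1/257)*(-4089)) = 32483/1986 + 2460/(15617 - 12267/1028) = 32483/1986 + 2460/(16042009/1028) = 32483/1986 + 2460*(1028/16042009) = 32483/1986 + 2528880/16042009 = 526114934027/31859429874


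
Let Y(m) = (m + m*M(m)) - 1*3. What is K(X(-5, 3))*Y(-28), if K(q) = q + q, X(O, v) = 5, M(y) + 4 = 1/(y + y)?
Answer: 815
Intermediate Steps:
M(y) = -4 + 1/(2*y) (M(y) = -4 + 1/(y + y) = -4 + 1/(2*y))
K(q) = 2*q
Y(m) = -3 + m + m*(-4 + 1/(2*m)) (Y(m) = (m + m*(-4 + 1/(2*m))) - 1*3 = (m + m*(-4 + 1/(2*m))) - 3 = -3 + m + m*(-4 + 1/(2*m)))
K(X(-5, 3))*Y(-28) = (2*5)*(-5/2 - 3*(-28)) = 10*(-5/2 + 84) = 10*(163/2) = 815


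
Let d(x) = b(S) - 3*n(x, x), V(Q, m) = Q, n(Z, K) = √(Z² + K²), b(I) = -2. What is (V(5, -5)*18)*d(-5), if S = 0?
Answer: -180 - 1350*√2 ≈ -2089.2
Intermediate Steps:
n(Z, K) = √(K² + Z²)
d(x) = -2 - 3*√2*√(x²) (d(x) = -2 - 3*√(x² + x²) = -2 - 3*√2*√(x²))
(V(5, -5)*18)*d(-5) = (5*18)*(-2 - 3*√2*√((-5)²)) = 90*(-2 - 3*√2*√25) = 90*(-2 - 3*√2*5) = 90*(-2 - 15*√2) = -180 - 1350*√2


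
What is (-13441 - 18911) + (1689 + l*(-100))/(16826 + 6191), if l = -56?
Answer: -744638695/23017 ≈ -32352.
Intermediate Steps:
(-13441 - 18911) + (1689 + l*(-100))/(16826 + 6191) = (-13441 - 18911) + (1689 - 56*(-100))/(16826 + 6191) = -32352 + (1689 + 5600)/23017 = -32352 + 7289*(1/23017) = -32352 + 7289/23017 = -744638695/23017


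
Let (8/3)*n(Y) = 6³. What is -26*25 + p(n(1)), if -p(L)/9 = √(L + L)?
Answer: -650 - 81*√2 ≈ -764.55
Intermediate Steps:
n(Y) = 81 (n(Y) = (3/8)*6³ = (3/8)*216 = 81)
p(L) = -9*√2*√L (p(L) = -9*√(L + L) = -9*√2*√L)
-26*25 + p(n(1)) = -26*25 - 9*√2*√81 = -650 - 9*√2*9 = -650 - 81*√2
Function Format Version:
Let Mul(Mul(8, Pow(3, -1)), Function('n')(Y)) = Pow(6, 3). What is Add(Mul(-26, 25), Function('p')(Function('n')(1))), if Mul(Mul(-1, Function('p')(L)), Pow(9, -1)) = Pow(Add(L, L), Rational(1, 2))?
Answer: Add(-650, Mul(-81, Pow(2, Rational(1, 2)))) ≈ -764.55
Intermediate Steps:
Function('n')(Y) = 81 (Function('n')(Y) = Mul(Rational(3, 8), Pow(6, 3)) = Mul(Rational(3, 8), 216) = 81)
Function('p')(L) = Mul(-9, Pow(2, Rational(1, 2)), Pow(L, Rational(1, 2))) (Function('p')(L) = Mul(-9, Pow(Add(L, L), Rational(1, 2))) = Mul(-9, Pow(Mul(2, L), Rational(1, 2))) = Mul(-9, Mul(Pow(2, Rational(1, 2)), Pow(L, Rational(1, 2)))) = Mul(-9, Pow(2, Rational(1, 2)), Pow(L, Rational(1, 2))))
Add(Mul(-26, 25), Function('p')(Function('n')(1))) = Add(Mul(-26, 25), Mul(-9, Pow(2, Rational(1, 2)), Pow(81, Rational(1, 2)))) = Add(-650, Mul(-9, Pow(2, Rational(1, 2)), 9)) = Add(-650, Mul(-81, Pow(2, Rational(1, 2))))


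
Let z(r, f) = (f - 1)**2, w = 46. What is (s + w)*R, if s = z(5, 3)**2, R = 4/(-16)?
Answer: -31/2 ≈ -15.500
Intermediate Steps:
R = -1/4 (R = 4*(-1/16) = -1/4 ≈ -0.25000)
z(r, f) = (-1 + f)**2
s = 16 (s = ((-1 + 3)**2)**2 = (2**2)**2 = 4**2 = 16)
(s + w)*R = (16 + 46)*(-1/4) = 62*(-1/4) = -31/2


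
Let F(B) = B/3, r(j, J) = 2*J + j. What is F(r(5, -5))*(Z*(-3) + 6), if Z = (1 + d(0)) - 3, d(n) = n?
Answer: -20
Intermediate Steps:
r(j, J) = j + 2*J
Z = -2 (Z = (1 + 0) - 3 = 1 - 3 = -2)
F(B) = B/3 (F(B) = B*(⅓) = B/3)
F(r(5, -5))*(Z*(-3) + 6) = ((5 + 2*(-5))/3)*(-2*(-3) + 6) = ((5 - 10)/3)*(6 + 6) = ((⅓)*(-5))*12 = -5/3*12 = -20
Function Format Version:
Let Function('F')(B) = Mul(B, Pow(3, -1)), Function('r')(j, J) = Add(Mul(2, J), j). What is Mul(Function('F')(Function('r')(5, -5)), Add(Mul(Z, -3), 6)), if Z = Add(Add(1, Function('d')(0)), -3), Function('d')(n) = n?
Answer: -20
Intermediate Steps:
Function('r')(j, J) = Add(j, Mul(2, J))
Z = -2 (Z = Add(Add(1, 0), -3) = Add(1, -3) = -2)
Function('F')(B) = Mul(Rational(1, 3), B) (Function('F')(B) = Mul(B, Rational(1, 3)) = Mul(Rational(1, 3), B))
Mul(Function('F')(Function('r')(5, -5)), Add(Mul(Z, -3), 6)) = Mul(Mul(Rational(1, 3), Add(5, Mul(2, -5))), Add(Mul(-2, -3), 6)) = Mul(Mul(Rational(1, 3), Add(5, -10)), Add(6, 6)) = Mul(Mul(Rational(1, 3), -5), 12) = Mul(Rational(-5, 3), 12) = -20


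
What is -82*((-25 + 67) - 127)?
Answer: 6970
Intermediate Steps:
-82*((-25 + 67) - 127) = -82*(42 - 127) = -82*(-85) = 6970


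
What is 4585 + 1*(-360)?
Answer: 4225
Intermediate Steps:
4585 + 1*(-360) = 4585 - 360 = 4225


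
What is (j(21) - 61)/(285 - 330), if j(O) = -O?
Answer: 82/45 ≈ 1.8222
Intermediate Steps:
(j(21) - 61)/(285 - 330) = (-1*21 - 61)/(285 - 330) = (-21 - 61)/(-45) = -82*(-1/45) = 82/45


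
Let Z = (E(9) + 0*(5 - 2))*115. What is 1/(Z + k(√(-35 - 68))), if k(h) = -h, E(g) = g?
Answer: 1035/1071328 + I*√103/1071328 ≈ 0.00096609 + 9.4732e-6*I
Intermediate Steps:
Z = 1035 (Z = (9 + 0*(5 - 2))*115 = (9 + 0*3)*115 = (9 + 0)*115 = 9*115 = 1035)
1/(Z + k(√(-35 - 68))) = 1/(1035 - √(-35 - 68)) = 1/(1035 - √(-103)) = 1/(1035 - I*√103)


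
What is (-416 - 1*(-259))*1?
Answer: -157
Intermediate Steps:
(-416 - 1*(-259))*1 = (-416 + 259)*1 = -157*1 = -157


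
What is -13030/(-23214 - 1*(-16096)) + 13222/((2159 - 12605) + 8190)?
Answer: -16179629/4014552 ≈ -4.0302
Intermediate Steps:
-13030/(-23214 - 1*(-16096)) + 13222/((2159 - 12605) + 8190) = -13030/(-23214 + 16096) + 13222/(-10446 + 8190) = -13030/(-7118) + 13222/(-2256) = -13030*(-1/7118) + 13222*(-1/2256) = 6515/3559 - 6611/1128 = -16179629/4014552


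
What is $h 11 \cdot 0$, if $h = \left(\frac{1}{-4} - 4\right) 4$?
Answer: $0$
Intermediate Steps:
$h = -17$ ($h = \left(- \frac{1}{4} - 4\right) 4 = \left(- \frac{17}{4}\right) 4 = -17$)
$h 11 \cdot 0 = \left(-17\right) 11 \cdot 0 = \left(-187\right) 0 = 0$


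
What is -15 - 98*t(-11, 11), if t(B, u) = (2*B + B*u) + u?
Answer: 12921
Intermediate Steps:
t(B, u) = u + 2*B + B*u
-15 - 98*t(-11, 11) = -15 - 98*(11 + 2*(-11) - 11*11) = -15 - 98*(11 - 22 - 121) = -15 - 98*(-132) = -15 + 12936 = 12921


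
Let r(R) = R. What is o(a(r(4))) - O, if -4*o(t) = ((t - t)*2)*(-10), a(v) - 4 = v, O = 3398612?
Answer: -3398612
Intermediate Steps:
a(v) = 4 + v
o(t) = 0 (o(t) = -(t - t)*2*(-10)/4 = -0*2*(-10)/4 = -0*(-10) = -1/4*0 = 0)
o(a(r(4))) - O = 0 - 1*3398612 = 0 - 3398612 = -3398612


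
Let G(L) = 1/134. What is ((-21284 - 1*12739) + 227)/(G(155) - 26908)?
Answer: 4528664/3605671 ≈ 1.2560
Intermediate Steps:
G(L) = 1/134
((-21284 - 1*12739) + 227)/(G(155) - 26908) = ((-21284 - 1*12739) + 227)/(1/134 - 26908) = ((-21284 - 12739) + 227)/(-3605671/134) = (-34023 + 227)*(-134/3605671) = -33796*(-134/3605671) = 4528664/3605671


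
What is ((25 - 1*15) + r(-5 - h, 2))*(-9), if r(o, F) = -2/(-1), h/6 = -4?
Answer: -108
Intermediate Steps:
h = -24 (h = 6*(-4) = -24)
r(o, F) = 2 (r(o, F) = -2*(-1) = 2)
((25 - 1*15) + r(-5 - h, 2))*(-9) = ((25 - 1*15) + 2)*(-9) = ((25 - 15) + 2)*(-9) = (10 + 2)*(-9) = 12*(-9) = -108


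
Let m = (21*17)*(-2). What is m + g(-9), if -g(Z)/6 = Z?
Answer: -660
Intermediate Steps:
m = -714 (m = 357*(-2) = -714)
g(Z) = -6*Z
m + g(-9) = -714 - 6*(-9) = -714 + 54 = -660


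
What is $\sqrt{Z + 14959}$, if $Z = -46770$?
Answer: $i \sqrt{31811} \approx 178.36 i$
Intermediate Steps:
$\sqrt{Z + 14959} = \sqrt{-46770 + 14959} = \sqrt{-31811} = i \sqrt{31811}$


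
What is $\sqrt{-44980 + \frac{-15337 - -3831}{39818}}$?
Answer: $\frac{3 i \sqrt{1980973312873}}{19909} \approx 212.09 i$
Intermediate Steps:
$\sqrt{-44980 + \frac{-15337 - -3831}{39818}} = \sqrt{-44980 + \left(-15337 + 3831\right) \frac{1}{39818}} = \sqrt{-44980 - \frac{5753}{19909}} = \sqrt{- \frac{895512573}{19909}} = \frac{3 i \sqrt{1980973312873}}{19909}$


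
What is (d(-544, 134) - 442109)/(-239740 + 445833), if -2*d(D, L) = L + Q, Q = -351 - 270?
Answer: -883731/412186 ≈ -2.1440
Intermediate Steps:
Q = -621
d(D, L) = 621/2 - L/2 (d(D, L) = -(L - 621)/2 = -(-621 + L)/2 = 621/2 - L/2)
(d(-544, 134) - 442109)/(-239740 + 445833) = ((621/2 - ½*134) - 442109)/(-239740 + 445833) = ((621/2 - 67) - 442109)/206093 = (487/2 - 442109)*(1/206093) = -883731/2*1/206093 = -883731/412186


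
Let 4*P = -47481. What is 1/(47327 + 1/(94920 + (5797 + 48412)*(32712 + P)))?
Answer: 4519621383/213900121193245 ≈ 2.1130e-5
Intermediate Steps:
P = -47481/4 (P = (¼)*(-47481) = -47481/4 ≈ -11870.)
1/(47327 + 1/(94920 + (5797 + 48412)*(32712 + P))) = 1/(47327 + 1/(94920 + (5797 + 48412)*(32712 - 47481/4))) = 1/(47327 + 1/(94920 + 54209*(83367/4))) = 1/(47327 + 1/(94920 + 4519241703/4)) = 1/(47327 + 1/(4519621383/4)) = 1/(47327 + 4/4519621383) = 1/(213900121193245/4519621383) = 4519621383/213900121193245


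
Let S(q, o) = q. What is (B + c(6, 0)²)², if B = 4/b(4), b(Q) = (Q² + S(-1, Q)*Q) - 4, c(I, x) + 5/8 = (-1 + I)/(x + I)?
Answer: 97969/331776 ≈ 0.29529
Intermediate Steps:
c(I, x) = -5/8 + (-1 + I)/(I + x) (c(I, x) = -5/8 + (-1 + I)/(x + I) = -5/8 + (-1 + I)/(I + x))
b(Q) = -4 + Q² - Q (b(Q) = (Q² - Q) - 4 = -4 + Q² - Q)
B = ½ (B = 4/(-4 + 4² - 1*4) = 4/(-4 + 16 - 4) = 4/8 = 4*(⅛) = ½ ≈ 0.50000)
(B + c(6, 0)²)² = (½ + ((-8 - 5*0 + 3*6)/(8*(6 + 0)))²)² = (½ + ((⅛)*(-8 + 0 + 18)/6)²)² = (½ + ((⅛)*(⅙)*10)²)² = (½ + (5/24)²)² = (½ + 25/576)² = (313/576)² = 97969/331776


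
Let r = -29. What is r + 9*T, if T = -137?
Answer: -1262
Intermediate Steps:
r + 9*T = -29 + 9*(-137) = -29 - 1233 = -1262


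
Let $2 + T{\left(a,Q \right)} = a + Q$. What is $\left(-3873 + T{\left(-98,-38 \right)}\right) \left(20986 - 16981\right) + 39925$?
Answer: $-16024130$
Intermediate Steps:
$T{\left(a,Q \right)} = -2 + Q + a$ ($T{\left(a,Q \right)} = -2 + \left(a + Q\right) = -2 + \left(Q + a\right) = -2 + Q + a$)
$\left(-3873 + T{\left(-98,-38 \right)}\right) \left(20986 - 16981\right) + 39925 = \left(-3873 - 138\right) \left(20986 - 16981\right) + 39925 = \left(-3873 - 138\right) 4005 + 39925 = \left(-4011\right) 4005 + 39925 = -16064055 + 39925 = -16024130$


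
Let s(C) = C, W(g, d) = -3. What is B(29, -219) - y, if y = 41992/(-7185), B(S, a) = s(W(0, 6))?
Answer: 20437/7185 ≈ 2.8444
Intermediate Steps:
B(S, a) = -3
y = -41992/7185 (y = 41992*(-1/7185) = -41992/7185 ≈ -5.8444)
B(29, -219) - y = -3 - 1*(-41992/7185) = -3 + 41992/7185 = 20437/7185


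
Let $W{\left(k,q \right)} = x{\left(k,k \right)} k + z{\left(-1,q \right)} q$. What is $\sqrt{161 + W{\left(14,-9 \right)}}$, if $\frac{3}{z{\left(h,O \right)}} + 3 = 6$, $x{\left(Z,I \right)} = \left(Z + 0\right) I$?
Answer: $4 \sqrt{181} \approx 53.815$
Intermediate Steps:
$x{\left(Z,I \right)} = I Z$ ($x{\left(Z,I \right)} = Z I = I Z$)
$z{\left(h,O \right)} = 1$ ($z{\left(h,O \right)} = \frac{3}{-3 + 6} = \frac{3}{3} = 3 \cdot \frac{1}{3} = 1$)
$W{\left(k,q \right)} = q + k^{3}$ ($W{\left(k,q \right)} = k k k + 1 q = k^{2} k + q = k^{3} + q = q + k^{3}$)
$\sqrt{161 + W{\left(14,-9 \right)}} = \sqrt{161 - \left(9 - 14^{3}\right)} = \sqrt{161 + \left(-9 + 2744\right)} = \sqrt{161 + 2735} = \sqrt{2896} = 4 \sqrt{181}$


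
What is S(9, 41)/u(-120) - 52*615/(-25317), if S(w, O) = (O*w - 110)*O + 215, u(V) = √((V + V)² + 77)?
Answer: 10660/8439 + 10834*√57677/57677 ≈ 46.375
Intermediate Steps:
u(V) = √(77 + 4*V²) (u(V) = √((2*V)² + 77) = √(4*V² + 77) = √(77 + 4*V²))
S(w, O) = 215 + O*(-110 + O*w) (S(w, O) = (-110 + O*w)*O + 215 = O*(-110 + O*w) + 215 = 215 + O*(-110 + O*w))
S(9, 41)/u(-120) - 52*615/(-25317) = (215 - 110*41 + 9*41²)/(√(77 + 4*(-120)²)) - 52*615/(-25317) = (215 - 4510 + 9*1681)/(√(77 + 4*14400)) - 31980*(-1/25317) = (215 - 4510 + 15129)/(√(77 + 57600)) + 10660/8439 = 10834/(√57677) + 10660/8439 = 10834*(√57677/57677) + 10660/8439 = 10834*√57677/57677 + 10660/8439 = 10660/8439 + 10834*√57677/57677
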